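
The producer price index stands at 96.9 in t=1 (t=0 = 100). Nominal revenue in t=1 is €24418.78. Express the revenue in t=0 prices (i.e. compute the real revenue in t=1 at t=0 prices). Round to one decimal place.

Real = Nominal ÷ (Index/100) = 24418.78 ÷ (96.9/100)
     = 24418.78 ÷ 0.969 = 25199.9794

25200.0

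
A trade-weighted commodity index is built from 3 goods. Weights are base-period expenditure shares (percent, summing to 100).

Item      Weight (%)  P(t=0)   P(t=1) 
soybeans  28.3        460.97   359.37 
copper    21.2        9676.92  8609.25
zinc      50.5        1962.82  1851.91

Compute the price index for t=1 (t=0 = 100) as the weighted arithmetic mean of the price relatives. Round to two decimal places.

soybeans: 28.3 × (359.37/460.97) = 28.3 × 0.779595 = 22.0625
copper: 21.2 × (8609.25/9676.92) = 21.2 × 0.889668 = 18.8610
zinc: 50.5 × (1851.91/1962.82) = 50.5 × 0.943495 = 47.6465
Index = Σ wᵢ·(p₁ᵢ/p₀ᵢ) = 22.0625 + 18.8610 + 47.6465 = 88.5700

88.57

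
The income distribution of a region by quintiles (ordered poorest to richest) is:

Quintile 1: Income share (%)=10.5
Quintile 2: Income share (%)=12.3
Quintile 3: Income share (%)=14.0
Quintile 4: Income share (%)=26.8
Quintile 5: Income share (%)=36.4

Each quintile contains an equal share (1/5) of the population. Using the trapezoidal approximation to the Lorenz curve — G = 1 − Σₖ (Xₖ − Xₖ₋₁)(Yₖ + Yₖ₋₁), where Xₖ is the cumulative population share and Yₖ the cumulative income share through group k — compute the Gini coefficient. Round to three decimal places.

Cumulative income shares Yₖ: 0.1050, 0.2280, 0.3680, 0.6360, 1.0000
Σ (Xₖ−Xₖ₋₁)(Yₖ+Yₖ₋₁) = (1/5)(0.1050+0.0000) + (1/5)(0.2280+0.1050) + (1/5)(0.3680+0.2280) + (1/5)(0.6360+0.3680) + (1/5)(1.0000+0.6360)
  = 0.0210 + 0.0666 + 0.1192 + 0.2008 + 0.3272 = 0.7348
G = 1 − 0.7348 = 0.2652

0.265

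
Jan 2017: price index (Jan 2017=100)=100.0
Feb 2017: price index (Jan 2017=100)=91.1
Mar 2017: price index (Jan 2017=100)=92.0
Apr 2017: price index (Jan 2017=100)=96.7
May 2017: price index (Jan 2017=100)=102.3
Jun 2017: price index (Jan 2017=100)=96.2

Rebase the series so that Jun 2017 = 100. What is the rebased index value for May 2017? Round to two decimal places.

Rebased(May 2017) = 102.3 / 96.2 × 100 = 106.3410

106.34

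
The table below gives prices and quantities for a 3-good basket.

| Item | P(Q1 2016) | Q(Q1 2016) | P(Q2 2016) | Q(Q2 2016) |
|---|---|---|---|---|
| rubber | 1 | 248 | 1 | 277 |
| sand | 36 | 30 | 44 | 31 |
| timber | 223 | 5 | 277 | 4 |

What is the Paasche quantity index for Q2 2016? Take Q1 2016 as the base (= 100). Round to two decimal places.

Paasche quantity index uses current-period prices as weights.
ΣP(Q2 2016)·Q(Q2 2016) = 1×277 + 44×31 + 277×4 = 277 + 1364 + 1108 = 2749
ΣP(Q2 2016)·Q(Q1 2016) = 1×248 + 44×30 + 277×5 = 248 + 1320 + 1385 = 2953
Index = 2749 / 2953 × 100 = 93.0918

93.09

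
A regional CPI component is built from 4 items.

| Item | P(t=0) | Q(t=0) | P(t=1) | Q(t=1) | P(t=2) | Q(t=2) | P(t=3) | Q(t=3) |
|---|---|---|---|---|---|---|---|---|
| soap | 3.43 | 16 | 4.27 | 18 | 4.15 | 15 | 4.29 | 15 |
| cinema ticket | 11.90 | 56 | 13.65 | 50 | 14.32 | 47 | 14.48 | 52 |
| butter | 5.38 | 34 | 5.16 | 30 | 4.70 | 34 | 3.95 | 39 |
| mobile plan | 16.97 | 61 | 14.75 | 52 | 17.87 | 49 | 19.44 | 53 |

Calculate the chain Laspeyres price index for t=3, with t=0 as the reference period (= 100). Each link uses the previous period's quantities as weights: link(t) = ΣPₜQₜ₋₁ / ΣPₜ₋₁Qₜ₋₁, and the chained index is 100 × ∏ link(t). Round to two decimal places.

Link t=0→t=1:
ΣP(t=1)Q(t=0) = 4.27×16 + 13.65×56 + 5.16×34 + 14.75×61 = 68.32 + 764.4 + 175.44 + 899.75 = 1907.91
ΣP(t=0)Q(t=0) = 3.43×16 + 11.90×56 + 5.38×34 + 16.97×61 = 54.88 + 666.4 + 182.92 + 1035.17 = 1939.37
link = 1907.91/1939.37 = 0.983778
Link t=1→t=2:
ΣP(t=2)Q(t=1) = 4.15×18 + 14.32×50 + 4.70×30 + 17.87×52 = 74.7 + 716 + 141 + 929.24 = 1860.94
ΣP(t=1)Q(t=1) = 4.27×18 + 13.65×50 + 5.16×30 + 14.75×52 = 76.86 + 682.5 + 154.8 + 767 = 1681.16
link = 1860.94/1681.16 = 1.106938
Link t=2→t=3:
ΣP(t=3)Q(t=2) = 4.29×15 + 14.48×47 + 3.95×34 + 19.44×49 = 64.35 + 680.56 + 134.3 + 952.56 = 1831.77
ΣP(t=2)Q(t=2) = 4.15×15 + 14.32×47 + 4.70×34 + 17.87×49 = 62.25 + 673.04 + 159.8 + 875.63 = 1770.72
link = 1831.77/1770.72 = 1.034478
Chained index = 100 × 0.983778 × 1.106938 × 1.034478 = 112.6527

112.65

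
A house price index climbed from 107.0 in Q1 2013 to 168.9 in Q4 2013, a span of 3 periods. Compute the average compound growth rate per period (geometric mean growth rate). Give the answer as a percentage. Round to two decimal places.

16.43%

Growth factor = (168.9/107.0)^(1/3) = (1.578505)^(1/3) = 1.164346
Growth rate = 1.164346 − 1 = 0.164346 = 16.4346%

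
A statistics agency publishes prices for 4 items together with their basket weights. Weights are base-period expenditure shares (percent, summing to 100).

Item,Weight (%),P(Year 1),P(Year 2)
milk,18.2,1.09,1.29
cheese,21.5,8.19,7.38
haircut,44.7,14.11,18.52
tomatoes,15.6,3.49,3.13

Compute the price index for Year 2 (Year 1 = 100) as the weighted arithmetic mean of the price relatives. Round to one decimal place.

milk: 18.2 × (1.29/1.09) = 18.2 × 1.183486 = 21.5394
cheese: 21.5 × (7.38/8.19) = 21.5 × 0.901099 = 19.3736
haircut: 44.7 × (18.52/14.11) = 44.7 × 1.312544 = 58.6707
tomatoes: 15.6 × (3.13/3.49) = 15.6 × 0.896848 = 13.9908
Index = Σ wᵢ·(p₁ᵢ/p₀ᵢ) = 21.5394 + 19.3736 + 58.6707 + 13.9908 = 113.5746

113.6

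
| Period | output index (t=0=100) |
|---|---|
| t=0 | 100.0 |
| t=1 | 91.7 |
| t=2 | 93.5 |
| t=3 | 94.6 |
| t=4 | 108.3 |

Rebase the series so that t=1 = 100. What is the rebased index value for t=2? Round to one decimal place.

102.0

Rebased(t=2) = 93.5 / 91.7 × 100 = 101.9629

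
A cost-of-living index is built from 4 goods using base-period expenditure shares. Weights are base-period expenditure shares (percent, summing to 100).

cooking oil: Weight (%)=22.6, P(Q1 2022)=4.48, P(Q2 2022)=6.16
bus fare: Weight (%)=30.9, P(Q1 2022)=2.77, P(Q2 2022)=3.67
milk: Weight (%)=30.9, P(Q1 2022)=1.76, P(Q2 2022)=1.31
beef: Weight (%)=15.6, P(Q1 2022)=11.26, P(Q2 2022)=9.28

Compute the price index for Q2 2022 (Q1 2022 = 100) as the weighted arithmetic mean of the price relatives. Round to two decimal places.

107.87

cooking oil: 22.6 × (6.16/4.48) = 22.6 × 1.375000 = 31.0750
bus fare: 30.9 × (3.67/2.77) = 30.9 × 1.324910 = 40.9397
milk: 30.9 × (1.31/1.76) = 30.9 × 0.744318 = 22.9994
beef: 15.6 × (9.28/11.26) = 15.6 × 0.824156 = 12.8568
Index = Σ wᵢ·(p₁ᵢ/p₀ᵢ) = 31.0750 + 40.9397 + 22.9994 + 12.8568 = 107.8710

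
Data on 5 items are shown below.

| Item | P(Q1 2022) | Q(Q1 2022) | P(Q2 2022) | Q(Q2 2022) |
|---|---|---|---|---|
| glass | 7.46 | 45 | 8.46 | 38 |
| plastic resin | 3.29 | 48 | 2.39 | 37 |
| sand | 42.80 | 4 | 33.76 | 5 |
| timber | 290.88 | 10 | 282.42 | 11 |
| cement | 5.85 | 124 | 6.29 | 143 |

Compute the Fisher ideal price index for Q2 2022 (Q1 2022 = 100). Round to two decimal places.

Laspeyres component (base-period weights):
ΣP(Q2 2022)Q(Q1 2022) = 8.46×45 + 2.39×48 + 33.76×4 + 282.42×10 + 6.29×124 = 380.7 + 114.72 + 135.04 + 2824.2 + 779.96 = 4234.62
ΣP(Q1 2022)Q(Q1 2022) = 7.46×45 + 3.29×48 + 42.80×4 + 290.88×10 + 5.85×124 = 335.7 + 157.92 + 171.2 + 2908.8 + 725.4 = 4299.02
L = 4234.62 / 4299.02 × 100 = 98.5020
Paasche component (current-period weights):
ΣP(Q2 2022)Q(Q2 2022) = 8.46×38 + 2.39×37 + 33.76×5 + 282.42×11 + 6.29×143 = 321.48 + 88.43 + 168.8 + 3106.62 + 899.47 = 4584.8
ΣP(Q1 2022)Q(Q2 2022) = 7.46×38 + 3.29×37 + 42.80×5 + 290.88×11 + 5.85×143 = 283.48 + 121.73 + 214 + 3199.68 + 836.55 = 4655.44
P = 4584.8 / 4655.44 × 100 = 98.4826
Fisher = √(L × P) = √(98.5020 × 98.4826) = 98.4923

98.49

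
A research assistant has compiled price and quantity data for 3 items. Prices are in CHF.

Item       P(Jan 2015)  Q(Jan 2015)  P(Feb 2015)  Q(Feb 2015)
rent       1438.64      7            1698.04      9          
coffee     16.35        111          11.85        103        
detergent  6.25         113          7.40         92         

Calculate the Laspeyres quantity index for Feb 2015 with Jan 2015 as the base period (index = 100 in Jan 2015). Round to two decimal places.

Laspeyres quantity index uses base-period prices as weights.
ΣP(Jan 2015)·Q(Feb 2015) = 1438.64×9 + 16.35×103 + 6.25×92 = 12947.76 + 1684.05 + 575 = 15206.81
ΣP(Jan 2015)·Q(Jan 2015) = 1438.64×7 + 16.35×111 + 6.25×113 = 10070.48 + 1814.85 + 706.25 = 12591.58
Index = 15206.81 / 12591.58 × 100 = 120.7697

120.77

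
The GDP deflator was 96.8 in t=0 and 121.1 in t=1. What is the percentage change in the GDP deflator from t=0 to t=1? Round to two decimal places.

25.10%

Change = (121.1 − 96.8) / 96.8 × 100
       = 24.3 / 96.8 × 100 = 25.1033%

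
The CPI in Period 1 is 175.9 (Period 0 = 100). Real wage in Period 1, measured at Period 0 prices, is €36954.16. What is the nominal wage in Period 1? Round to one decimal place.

65002.4

Nominal = Real × (Index/100) = 36954.16 × (175.9/100)
        = 36954.16 × 1.759 = 65002.3674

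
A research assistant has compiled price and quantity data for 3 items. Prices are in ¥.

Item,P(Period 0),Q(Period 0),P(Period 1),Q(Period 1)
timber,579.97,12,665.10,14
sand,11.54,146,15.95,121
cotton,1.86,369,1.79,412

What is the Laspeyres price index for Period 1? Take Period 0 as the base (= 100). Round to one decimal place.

Laspeyres price index uses base-period quantities as weights.
ΣP(Period 1)·Q(Period 0) = 665.10×12 + 15.95×146 + 1.79×369 = 7981.2 + 2328.7 + 660.51 = 10970.41
ΣP(Period 0)·Q(Period 0) = 579.97×12 + 11.54×146 + 1.86×369 = 6959.64 + 1684.84 + 686.34 = 9330.82
Index = 10970.41 / 9330.82 × 100 = 117.5718

117.6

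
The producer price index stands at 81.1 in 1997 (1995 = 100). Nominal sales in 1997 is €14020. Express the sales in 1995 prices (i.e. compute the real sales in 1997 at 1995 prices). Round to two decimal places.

Real = Nominal ÷ (Index/100) = 14020 ÷ (81.1/100)
     = 14020 ÷ 0.811 = 17287.2996

17287.30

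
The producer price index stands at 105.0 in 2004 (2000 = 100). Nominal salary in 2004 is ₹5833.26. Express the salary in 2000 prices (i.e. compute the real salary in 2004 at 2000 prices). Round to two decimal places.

5555.49

Real = Nominal ÷ (Index/100) = 5833.26 ÷ (105.0/100)
     = 5833.26 ÷ 1.050 = 5555.4857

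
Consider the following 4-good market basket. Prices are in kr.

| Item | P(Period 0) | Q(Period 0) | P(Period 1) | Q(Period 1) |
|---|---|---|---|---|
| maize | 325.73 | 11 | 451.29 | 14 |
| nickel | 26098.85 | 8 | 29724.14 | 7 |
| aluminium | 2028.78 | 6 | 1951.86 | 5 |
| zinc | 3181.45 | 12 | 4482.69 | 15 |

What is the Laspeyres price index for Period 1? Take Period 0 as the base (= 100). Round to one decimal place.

117.3

Laspeyres price index uses base-period quantities as weights.
ΣP(Period 1)·Q(Period 0) = 451.29×11 + 29724.14×8 + 1951.86×6 + 4482.69×12 = 4964.19 + 237793.12 + 11711.16 + 53792.28 = 308260.75
ΣP(Period 0)·Q(Period 0) = 325.73×11 + 26098.85×8 + 2028.78×6 + 3181.45×12 = 3583.03 + 208790.8 + 12172.68 + 38177.4 = 262723.91
Index = 308260.75 / 262723.91 × 100 = 117.3326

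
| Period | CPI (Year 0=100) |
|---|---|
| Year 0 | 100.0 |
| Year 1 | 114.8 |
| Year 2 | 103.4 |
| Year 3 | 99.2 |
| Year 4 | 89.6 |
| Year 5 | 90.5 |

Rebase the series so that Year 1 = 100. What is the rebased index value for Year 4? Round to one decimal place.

78.0

Rebased(Year 4) = 89.6 / 114.8 × 100 = 78.0488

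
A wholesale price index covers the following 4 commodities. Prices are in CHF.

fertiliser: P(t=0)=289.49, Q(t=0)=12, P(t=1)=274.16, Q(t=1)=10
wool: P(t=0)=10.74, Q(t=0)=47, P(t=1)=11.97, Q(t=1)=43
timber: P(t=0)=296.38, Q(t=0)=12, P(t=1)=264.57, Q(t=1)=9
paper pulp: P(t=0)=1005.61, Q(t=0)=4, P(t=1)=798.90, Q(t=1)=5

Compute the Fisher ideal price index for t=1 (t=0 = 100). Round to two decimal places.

87.80

Laspeyres component (base-period weights):
ΣP(t=1)Q(t=0) = 274.16×12 + 11.97×47 + 264.57×12 + 798.90×4 = 3289.92 + 562.59 + 3174.84 + 3195.6 = 10222.95
ΣP(t=0)Q(t=0) = 289.49×12 + 10.74×47 + 296.38×12 + 1005.61×4 = 3473.88 + 504.78 + 3556.56 + 4022.44 = 11557.66
L = 10222.95 / 11557.66 × 100 = 88.4517
Paasche component (current-period weights):
ΣP(t=1)Q(t=1) = 274.16×10 + 11.97×43 + 264.57×9 + 798.90×5 = 2741.6 + 514.71 + 2381.13 + 3994.5 = 9631.94
ΣP(t=0)Q(t=1) = 289.49×10 + 10.74×43 + 296.38×9 + 1005.61×5 = 2894.9 + 461.82 + 2667.42 + 5028.05 = 11052.19
P = 9631.94 / 11052.19 × 100 = 87.1496
Fisher = √(L × P) = √(88.4517 × 87.1496) = 87.7983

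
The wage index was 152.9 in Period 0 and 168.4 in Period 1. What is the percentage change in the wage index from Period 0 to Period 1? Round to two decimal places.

Change = (168.4 − 152.9) / 152.9 × 100
       = 15.5 / 152.9 × 100 = 10.1373%

10.14%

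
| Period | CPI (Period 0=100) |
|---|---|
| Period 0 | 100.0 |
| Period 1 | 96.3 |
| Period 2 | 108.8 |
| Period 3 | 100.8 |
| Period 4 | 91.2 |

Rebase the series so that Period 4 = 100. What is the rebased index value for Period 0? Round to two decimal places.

Rebased(Period 0) = 100.0 / 91.2 × 100 = 109.6491

109.65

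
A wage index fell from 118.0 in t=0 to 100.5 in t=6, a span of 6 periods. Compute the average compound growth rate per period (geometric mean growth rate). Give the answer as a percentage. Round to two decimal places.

-2.64%

Growth factor = (100.5/118.0)^(1/6) = (0.851695)^(1/6) = 0.973600
Growth rate = 0.973600 − 1 = -0.026400 = -2.6400%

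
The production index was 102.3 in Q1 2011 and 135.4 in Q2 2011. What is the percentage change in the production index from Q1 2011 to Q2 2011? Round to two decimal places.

32.36%

Change = (135.4 − 102.3) / 102.3 × 100
       = 33.1 / 102.3 × 100 = 32.3558%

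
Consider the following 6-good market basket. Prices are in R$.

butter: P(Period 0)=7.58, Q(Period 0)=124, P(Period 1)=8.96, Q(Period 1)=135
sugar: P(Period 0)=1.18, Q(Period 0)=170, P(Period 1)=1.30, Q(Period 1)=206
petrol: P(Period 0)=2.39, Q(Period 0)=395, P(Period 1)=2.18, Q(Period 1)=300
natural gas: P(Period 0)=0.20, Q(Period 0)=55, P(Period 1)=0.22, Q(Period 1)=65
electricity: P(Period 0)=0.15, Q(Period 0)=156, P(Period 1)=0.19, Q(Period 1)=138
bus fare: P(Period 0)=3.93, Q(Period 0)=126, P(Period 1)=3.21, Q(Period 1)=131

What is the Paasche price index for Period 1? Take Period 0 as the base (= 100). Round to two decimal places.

102.39

Paasche price index uses current-period quantities as weights.
ΣP(Period 1)·Q(Period 1) = 8.96×135 + 1.30×206 + 2.18×300 + 0.22×65 + 0.19×138 + 3.21×131 = 1209.6 + 267.8 + 654 + 14.3 + 26.22 + 420.51 = 2592.43
ΣP(Period 0)·Q(Period 1) = 7.58×135 + 1.18×206 + 2.39×300 + 0.20×65 + 0.15×138 + 3.93×131 = 1023.3 + 243.08 + 717 + 13 + 20.7 + 514.83 = 2531.91
Index = 2592.43 / 2531.91 × 100 = 102.3903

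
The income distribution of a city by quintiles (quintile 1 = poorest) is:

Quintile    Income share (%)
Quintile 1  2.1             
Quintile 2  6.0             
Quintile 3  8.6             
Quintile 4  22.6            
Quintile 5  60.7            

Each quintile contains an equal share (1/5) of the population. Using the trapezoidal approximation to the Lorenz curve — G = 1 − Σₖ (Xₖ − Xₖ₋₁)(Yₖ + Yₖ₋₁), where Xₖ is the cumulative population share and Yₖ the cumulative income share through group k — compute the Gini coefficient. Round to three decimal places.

0.535

Cumulative income shares Yₖ: 0.0210, 0.0810, 0.1670, 0.3930, 1.0000
Σ (Xₖ−Xₖ₋₁)(Yₖ+Yₖ₋₁) = (1/5)(0.0210+0.0000) + (1/5)(0.0810+0.0210) + (1/5)(0.1670+0.0810) + (1/5)(0.3930+0.1670) + (1/5)(1.0000+0.3930)
  = 0.0042 + 0.0204 + 0.0496 + 0.1120 + 0.2786 = 0.4648
G = 1 − 0.4648 = 0.5352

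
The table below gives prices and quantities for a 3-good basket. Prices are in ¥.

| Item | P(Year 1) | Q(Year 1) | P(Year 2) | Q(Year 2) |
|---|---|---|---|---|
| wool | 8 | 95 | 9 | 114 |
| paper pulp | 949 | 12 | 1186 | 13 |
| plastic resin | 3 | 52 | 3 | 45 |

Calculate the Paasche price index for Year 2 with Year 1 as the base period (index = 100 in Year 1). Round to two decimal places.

123.87

Paasche price index uses current-period quantities as weights.
ΣP(Year 2)·Q(Year 2) = 9×114 + 1186×13 + 3×45 = 1026 + 15418 + 135 = 16579
ΣP(Year 1)·Q(Year 2) = 8×114 + 949×13 + 3×45 = 912 + 12337 + 135 = 13384
Index = 16579 / 13384 × 100 = 123.8718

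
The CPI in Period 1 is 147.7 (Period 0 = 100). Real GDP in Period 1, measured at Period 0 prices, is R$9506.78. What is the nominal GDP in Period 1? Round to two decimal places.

Nominal = Real × (Index/100) = 9506.78 × (147.7/100)
        = 9506.78 × 1.477 = 14041.5141

14041.51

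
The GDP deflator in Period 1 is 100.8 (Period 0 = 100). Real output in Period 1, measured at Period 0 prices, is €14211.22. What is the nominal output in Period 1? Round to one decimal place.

14324.9

Nominal = Real × (Index/100) = 14211.22 × (100.8/100)
        = 14211.22 × 1.008 = 14324.9098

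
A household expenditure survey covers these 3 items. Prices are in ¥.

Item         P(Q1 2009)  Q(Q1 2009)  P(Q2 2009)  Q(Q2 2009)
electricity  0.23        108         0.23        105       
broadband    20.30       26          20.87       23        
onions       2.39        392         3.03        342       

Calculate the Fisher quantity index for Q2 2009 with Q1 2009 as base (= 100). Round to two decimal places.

87.80

Laspeyres component (base-period weights):
ΣP(Q1 2009)Q(Q2 2009) = 0.23×105 + 20.30×23 + 2.39×342 = 24.15 + 466.9 + 817.38 = 1308.43
ΣP(Q1 2009)Q(Q1 2009) = 0.23×108 + 20.30×26 + 2.39×392 = 24.84 + 527.8 + 936.88 = 1489.52
L = 1308.43 / 1489.52 × 100 = 87.8424
Paasche component (current-period weights):
ΣP(Q2 2009)Q(Q2 2009) = 0.23×105 + 20.87×23 + 3.03×342 = 24.15 + 480.01 + 1036.26 = 1540.42
ΣP(Q2 2009)Q(Q1 2009) = 0.23×108 + 20.87×26 + 3.03×392 = 24.84 + 542.62 + 1187.76 = 1755.22
P = 1540.42 / 1755.22 × 100 = 87.7622
Fisher = √(L × P) = √(87.8424 × 87.7622) = 87.8023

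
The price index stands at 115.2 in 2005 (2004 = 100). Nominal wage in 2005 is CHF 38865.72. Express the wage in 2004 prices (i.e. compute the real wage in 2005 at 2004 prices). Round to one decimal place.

Real = Nominal ÷ (Index/100) = 38865.72 ÷ (115.2/100)
     = 38865.72 ÷ 1.152 = 33737.6042

33737.6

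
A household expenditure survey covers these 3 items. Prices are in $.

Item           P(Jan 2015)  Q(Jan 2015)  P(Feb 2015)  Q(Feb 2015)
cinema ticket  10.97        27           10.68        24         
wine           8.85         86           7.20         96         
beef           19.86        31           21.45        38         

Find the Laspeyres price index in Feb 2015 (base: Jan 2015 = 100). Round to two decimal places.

Laspeyres price index uses base-period quantities as weights.
ΣP(Feb 2015)·Q(Jan 2015) = 10.68×27 + 7.20×86 + 21.45×31 = 288.36 + 619.2 + 664.95 = 1572.51
ΣP(Jan 2015)·Q(Jan 2015) = 10.97×27 + 8.85×86 + 19.86×31 = 296.19 + 761.1 + 615.66 = 1672.95
Index = 1572.51 / 1672.95 × 100 = 93.9962

94.00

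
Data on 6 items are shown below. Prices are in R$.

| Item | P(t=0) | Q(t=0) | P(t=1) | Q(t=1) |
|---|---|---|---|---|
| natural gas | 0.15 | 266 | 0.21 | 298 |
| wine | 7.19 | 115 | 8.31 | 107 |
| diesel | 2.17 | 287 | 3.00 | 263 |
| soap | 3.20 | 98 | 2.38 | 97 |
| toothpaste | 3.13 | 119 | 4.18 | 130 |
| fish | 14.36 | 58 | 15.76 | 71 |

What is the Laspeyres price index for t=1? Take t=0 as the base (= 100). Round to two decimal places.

116.91

Laspeyres price index uses base-period quantities as weights.
ΣP(t=1)·Q(t=0) = 0.21×266 + 8.31×115 + 3.00×287 + 2.38×98 + 4.18×119 + 15.76×58 = 55.86 + 955.65 + 861 + 233.24 + 497.42 + 914.08 = 3517.25
ΣP(t=0)·Q(t=0) = 0.15×266 + 7.19×115 + 2.17×287 + 3.20×98 + 3.13×119 + 14.36×58 = 39.9 + 826.85 + 622.79 + 313.6 + 372.47 + 832.88 = 3008.49
Index = 3517.25 / 3008.49 × 100 = 116.9108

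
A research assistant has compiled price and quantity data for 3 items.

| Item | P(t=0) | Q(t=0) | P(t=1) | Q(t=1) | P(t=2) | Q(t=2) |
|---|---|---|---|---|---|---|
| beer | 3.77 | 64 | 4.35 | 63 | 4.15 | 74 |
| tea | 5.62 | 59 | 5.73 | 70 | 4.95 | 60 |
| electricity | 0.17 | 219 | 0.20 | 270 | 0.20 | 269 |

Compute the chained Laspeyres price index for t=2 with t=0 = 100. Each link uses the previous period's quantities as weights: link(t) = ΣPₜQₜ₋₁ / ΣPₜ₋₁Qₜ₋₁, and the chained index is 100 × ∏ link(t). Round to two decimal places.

98.25

Link t=0→t=1:
ΣP(t=1)Q(t=0) = 4.35×64 + 5.73×59 + 0.20×219 = 278.4 + 338.07 + 43.8 = 660.27
ΣP(t=0)Q(t=0) = 3.77×64 + 5.62×59 + 0.17×219 = 241.28 + 331.58 + 37.23 = 610.09
link = 660.27/610.09 = 1.082250
Link t=1→t=2:
ΣP(t=2)Q(t=1) = 4.15×63 + 4.95×70 + 0.20×270 = 261.45 + 346.5 + 54 = 661.95
ΣP(t=1)Q(t=1) = 4.35×63 + 5.73×70 + 0.20×270 = 274.05 + 401.1 + 54 = 729.15
link = 661.95/729.15 = 0.907838
Chained index = 100 × 1.082250 × 0.907838 = 98.2508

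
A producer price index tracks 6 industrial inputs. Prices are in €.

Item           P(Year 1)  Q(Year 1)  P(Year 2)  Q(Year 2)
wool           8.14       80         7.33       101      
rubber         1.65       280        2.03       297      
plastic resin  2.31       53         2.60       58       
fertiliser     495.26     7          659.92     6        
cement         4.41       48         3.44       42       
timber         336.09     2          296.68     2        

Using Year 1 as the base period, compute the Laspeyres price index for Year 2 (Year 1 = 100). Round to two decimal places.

Laspeyres price index uses base-period quantities as weights.
ΣP(Year 2)·Q(Year 1) = 7.33×80 + 2.03×280 + 2.60×53 + 659.92×7 + 3.44×48 + 296.68×2 = 586.4 + 568.4 + 137.8 + 4619.44 + 165.12 + 593.36 = 6670.52
ΣP(Year 1)·Q(Year 1) = 8.14×80 + 1.65×280 + 2.31×53 + 495.26×7 + 4.41×48 + 336.09×2 = 651.2 + 462 + 122.43 + 3466.82 + 211.68 + 672.18 = 5586.31
Index = 6670.52 / 5586.31 × 100 = 119.4083

119.41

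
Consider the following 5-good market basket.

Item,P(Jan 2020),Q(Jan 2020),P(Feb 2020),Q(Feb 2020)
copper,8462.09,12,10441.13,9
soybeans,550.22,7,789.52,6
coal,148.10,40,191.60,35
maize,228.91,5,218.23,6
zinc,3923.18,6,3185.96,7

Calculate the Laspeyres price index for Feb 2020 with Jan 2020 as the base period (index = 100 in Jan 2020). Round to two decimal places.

Laspeyres price index uses base-period quantities as weights.
ΣP(Feb 2020)·Q(Jan 2020) = 10441.13×12 + 789.52×7 + 191.60×40 + 218.23×5 + 3185.96×6 = 125293.56 + 5526.64 + 7664 + 1091.15 + 19115.76 = 158691.11
ΣP(Jan 2020)·Q(Jan 2020) = 8462.09×12 + 550.22×7 + 148.10×40 + 228.91×5 + 3923.18×6 = 101545.08 + 3851.54 + 5924 + 1144.55 + 23539.08 = 136004.25
Index = 158691.11 / 136004.25 × 100 = 116.6810

116.68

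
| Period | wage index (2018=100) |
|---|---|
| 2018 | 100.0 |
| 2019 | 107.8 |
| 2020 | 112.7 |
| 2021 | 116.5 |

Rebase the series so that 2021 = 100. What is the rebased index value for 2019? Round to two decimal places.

Rebased(2019) = 107.8 / 116.5 × 100 = 92.5322

92.53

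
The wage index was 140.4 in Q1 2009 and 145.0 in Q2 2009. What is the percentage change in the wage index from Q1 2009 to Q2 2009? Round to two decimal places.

Change = (145.0 − 140.4) / 140.4 × 100
       = 4.6 / 140.4 × 100 = 3.2764%

3.28%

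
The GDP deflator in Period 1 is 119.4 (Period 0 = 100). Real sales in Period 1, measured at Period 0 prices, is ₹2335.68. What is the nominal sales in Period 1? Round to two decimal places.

Nominal = Real × (Index/100) = 2335.68 × (119.4/100)
        = 2335.68 × 1.194 = 2788.8019

2788.80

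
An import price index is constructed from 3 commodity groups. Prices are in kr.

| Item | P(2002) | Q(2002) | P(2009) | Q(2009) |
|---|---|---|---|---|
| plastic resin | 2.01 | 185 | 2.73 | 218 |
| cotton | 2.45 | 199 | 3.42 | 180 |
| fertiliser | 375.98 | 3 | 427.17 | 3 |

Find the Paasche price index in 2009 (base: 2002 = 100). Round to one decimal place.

Paasche price index uses current-period quantities as weights.
ΣP(2009)·Q(2009) = 2.73×218 + 3.42×180 + 427.17×3 = 595.14 + 615.6 + 1281.51 = 2492.25
ΣP(2002)·Q(2009) = 2.01×218 + 2.45×180 + 375.98×3 = 438.18 + 441 + 1127.94 = 2007.12
Index = 2492.25 / 2007.12 × 100 = 124.1705

124.2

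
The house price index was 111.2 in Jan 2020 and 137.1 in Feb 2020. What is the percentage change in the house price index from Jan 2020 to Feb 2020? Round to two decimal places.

Change = (137.1 − 111.2) / 111.2 × 100
       = 25.9 / 111.2 × 100 = 23.2914%

23.29%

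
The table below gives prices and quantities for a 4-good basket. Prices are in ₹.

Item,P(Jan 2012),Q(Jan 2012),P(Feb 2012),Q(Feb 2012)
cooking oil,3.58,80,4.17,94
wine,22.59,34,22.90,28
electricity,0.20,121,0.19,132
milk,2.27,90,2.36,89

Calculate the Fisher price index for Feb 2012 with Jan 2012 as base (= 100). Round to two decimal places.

Laspeyres component (base-period weights):
ΣP(Feb 2012)Q(Jan 2012) = 4.17×80 + 22.90×34 + 0.19×121 + 2.36×90 = 333.6 + 778.6 + 22.99 + 212.4 = 1347.59
ΣP(Jan 2012)Q(Jan 2012) = 3.58×80 + 22.59×34 + 0.20×121 + 2.27×90 = 286.4 + 768.06 + 24.2 + 204.3 = 1282.96
L = 1347.59 / 1282.96 × 100 = 105.0376
Paasche component (current-period weights):
ΣP(Feb 2012)Q(Feb 2012) = 4.17×94 + 22.90×28 + 0.19×132 + 2.36×89 = 391.98 + 641.2 + 25.08 + 210.04 = 1268.3
ΣP(Jan 2012)Q(Feb 2012) = 3.58×94 + 22.59×28 + 0.20×132 + 2.27×89 = 336.52 + 632.52 + 26.4 + 202.03 = 1197.47
P = 1268.3 / 1197.47 × 100 = 105.9150
Fisher = √(L × P) = √(105.0376 × 105.9150) = 105.4754

105.48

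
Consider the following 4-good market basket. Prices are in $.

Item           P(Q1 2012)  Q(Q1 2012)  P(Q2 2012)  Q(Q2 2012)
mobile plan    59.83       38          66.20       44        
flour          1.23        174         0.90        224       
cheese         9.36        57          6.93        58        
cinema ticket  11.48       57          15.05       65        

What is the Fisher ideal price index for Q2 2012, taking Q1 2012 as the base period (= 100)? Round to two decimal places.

106.94

Laspeyres component (base-period weights):
ΣP(Q2 2012)Q(Q1 2012) = 66.20×38 + 0.90×174 + 6.93×57 + 15.05×57 = 2515.6 + 156.6 + 395.01 + 857.85 = 3925.06
ΣP(Q1 2012)Q(Q1 2012) = 59.83×38 + 1.23×174 + 9.36×57 + 11.48×57 = 2273.54 + 214.02 + 533.52 + 654.36 = 3675.44
L = 3925.06 / 3675.44 × 100 = 106.7916
Paasche component (current-period weights):
ΣP(Q2 2012)Q(Q2 2012) = 66.20×44 + 0.90×224 + 6.93×58 + 15.05×65 = 2912.8 + 201.6 + 401.94 + 978.25 = 4494.59
ΣP(Q1 2012)Q(Q2 2012) = 59.83×44 + 1.23×224 + 9.36×58 + 11.48×65 = 2632.52 + 275.52 + 542.88 + 746.2 = 4197.12
P = 4494.59 / 4197.12 × 100 = 107.0875
Fisher = √(L × P) = √(106.7916 × 107.0875) = 106.9394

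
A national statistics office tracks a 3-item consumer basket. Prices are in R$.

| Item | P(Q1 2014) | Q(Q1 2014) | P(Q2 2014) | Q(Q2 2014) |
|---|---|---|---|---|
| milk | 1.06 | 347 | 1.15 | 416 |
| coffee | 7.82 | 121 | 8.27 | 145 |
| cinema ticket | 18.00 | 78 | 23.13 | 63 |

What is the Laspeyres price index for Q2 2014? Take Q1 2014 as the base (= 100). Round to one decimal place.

117.9

Laspeyres price index uses base-period quantities as weights.
ΣP(Q2 2014)·Q(Q1 2014) = 1.15×347 + 8.27×121 + 23.13×78 = 399.05 + 1000.67 + 1804.14 = 3203.86
ΣP(Q1 2014)·Q(Q1 2014) = 1.06×347 + 7.82×121 + 18.00×78 = 367.82 + 946.22 + 1404 = 2718.04
Index = 3203.86 / 2718.04 × 100 = 117.8739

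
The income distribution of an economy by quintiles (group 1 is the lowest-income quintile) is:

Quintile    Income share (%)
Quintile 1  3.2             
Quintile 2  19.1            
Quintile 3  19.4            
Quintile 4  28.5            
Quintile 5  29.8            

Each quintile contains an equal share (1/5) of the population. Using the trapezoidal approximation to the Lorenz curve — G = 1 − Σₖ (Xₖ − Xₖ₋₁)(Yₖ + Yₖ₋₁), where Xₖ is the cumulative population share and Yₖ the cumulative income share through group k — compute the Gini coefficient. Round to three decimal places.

Cumulative income shares Yₖ: 0.0320, 0.2230, 0.4170, 0.7020, 1.0000
Σ (Xₖ−Xₖ₋₁)(Yₖ+Yₖ₋₁) = (1/5)(0.0320+0.0000) + (1/5)(0.2230+0.0320) + (1/5)(0.4170+0.2230) + (1/5)(0.7020+0.4170) + (1/5)(1.0000+0.7020)
  = 0.0064 + 0.0510 + 0.1280 + 0.2238 + 0.3404 = 0.7496
G = 1 − 0.7496 = 0.2504

0.250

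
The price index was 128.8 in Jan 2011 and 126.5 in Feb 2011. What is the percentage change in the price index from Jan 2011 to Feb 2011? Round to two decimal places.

-1.79%

Change = (126.5 − 128.8) / 128.8 × 100
       = -2.3 / 128.8 × 100 = -1.7857%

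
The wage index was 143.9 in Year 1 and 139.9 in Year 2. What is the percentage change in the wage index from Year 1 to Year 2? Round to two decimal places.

-2.78%

Change = (139.9 − 143.9) / 143.9 × 100
       = -4.0 / 143.9 × 100 = -2.7797%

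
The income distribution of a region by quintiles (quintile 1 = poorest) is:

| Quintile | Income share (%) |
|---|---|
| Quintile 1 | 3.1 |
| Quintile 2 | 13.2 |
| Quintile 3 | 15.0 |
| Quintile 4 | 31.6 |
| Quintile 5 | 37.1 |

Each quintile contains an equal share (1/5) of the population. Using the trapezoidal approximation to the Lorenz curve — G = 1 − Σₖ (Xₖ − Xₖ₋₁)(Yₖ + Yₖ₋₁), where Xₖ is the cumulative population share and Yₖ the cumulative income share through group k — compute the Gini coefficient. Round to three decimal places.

Cumulative income shares Yₖ: 0.0310, 0.1630, 0.3130, 0.6290, 1.0000
Σ (Xₖ−Xₖ₋₁)(Yₖ+Yₖ₋₁) = (1/5)(0.0310+0.0000) + (1/5)(0.1630+0.0310) + (1/5)(0.3130+0.1630) + (1/5)(0.6290+0.3130) + (1/5)(1.0000+0.6290)
  = 0.0062 + 0.0388 + 0.0952 + 0.1884 + 0.3258 = 0.6544
G = 1 − 0.6544 = 0.3456

0.346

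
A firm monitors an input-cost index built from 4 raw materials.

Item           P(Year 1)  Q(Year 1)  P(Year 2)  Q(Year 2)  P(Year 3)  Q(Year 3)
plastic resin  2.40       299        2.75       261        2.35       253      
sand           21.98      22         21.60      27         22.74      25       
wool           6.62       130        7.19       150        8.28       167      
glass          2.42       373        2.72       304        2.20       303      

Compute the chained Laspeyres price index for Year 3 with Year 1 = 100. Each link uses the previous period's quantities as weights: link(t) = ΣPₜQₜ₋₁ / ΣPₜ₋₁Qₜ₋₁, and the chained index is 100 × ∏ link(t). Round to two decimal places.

Link Year 1→Year 2:
ΣP(Year 2)Q(Year 1) = 2.75×299 + 21.60×22 + 7.19×130 + 2.72×373 = 822.25 + 475.2 + 934.7 + 1014.56 = 3246.71
ΣP(Year 1)Q(Year 1) = 2.40×299 + 21.98×22 + 6.62×130 + 2.42×373 = 717.6 + 483.56 + 860.6 + 902.66 = 2964.42
link = 3246.71/2964.42 = 1.095226
Link Year 2→Year 3:
ΣP(Year 3)Q(Year 2) = 2.35×261 + 22.74×27 + 8.28×150 + 2.20×304 = 613.35 + 613.98 + 1242 + 668.8 = 3138.13
ΣP(Year 2)Q(Year 2) = 2.75×261 + 21.60×27 + 7.19×150 + 2.72×304 = 717.75 + 583.2 + 1078.5 + 826.88 = 3206.33
link = 3138.13/3206.33 = 0.978730
Chained index = 100 × 1.095226 × 0.978730 = 107.1930

107.19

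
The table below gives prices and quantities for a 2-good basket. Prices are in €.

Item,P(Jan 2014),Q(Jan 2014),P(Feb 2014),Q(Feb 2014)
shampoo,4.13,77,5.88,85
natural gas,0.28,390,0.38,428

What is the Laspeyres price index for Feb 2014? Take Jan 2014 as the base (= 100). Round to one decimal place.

140.7

Laspeyres price index uses base-period quantities as weights.
ΣP(Feb 2014)·Q(Jan 2014) = 5.88×77 + 0.38×390 = 452.76 + 148.2 = 600.96
ΣP(Jan 2014)·Q(Jan 2014) = 4.13×77 + 0.28×390 = 318.01 + 109.2 = 427.21
Index = 600.96 / 427.21 × 100 = 140.6709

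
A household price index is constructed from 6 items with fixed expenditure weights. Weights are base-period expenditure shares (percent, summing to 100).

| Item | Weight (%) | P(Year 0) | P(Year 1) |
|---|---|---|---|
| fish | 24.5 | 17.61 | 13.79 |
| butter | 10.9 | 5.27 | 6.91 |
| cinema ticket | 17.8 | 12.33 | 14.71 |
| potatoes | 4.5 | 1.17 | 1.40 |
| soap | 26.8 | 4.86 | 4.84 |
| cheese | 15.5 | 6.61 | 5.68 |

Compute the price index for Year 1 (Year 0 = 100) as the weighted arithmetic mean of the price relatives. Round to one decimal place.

100.1

fish: 24.5 × (13.79/17.61) = 24.5 × 0.783078 = 19.1854
butter: 10.9 × (6.91/5.27) = 10.9 × 1.311195 = 14.2920
cinema ticket: 17.8 × (14.71/12.33) = 17.8 × 1.193025 = 21.2358
potatoes: 4.5 × (1.40/1.17) = 4.5 × 1.196581 = 5.3846
soap: 26.8 × (4.84/4.86) = 26.8 × 0.995885 = 26.6897
cheese: 15.5 × (5.68/6.61) = 15.5 × 0.859304 = 13.3192
Index = Σ wᵢ·(p₁ᵢ/p₀ᵢ) = 19.1854 + 14.2920 + 21.2358 + 5.3846 + 26.6897 + 13.3192 = 100.1068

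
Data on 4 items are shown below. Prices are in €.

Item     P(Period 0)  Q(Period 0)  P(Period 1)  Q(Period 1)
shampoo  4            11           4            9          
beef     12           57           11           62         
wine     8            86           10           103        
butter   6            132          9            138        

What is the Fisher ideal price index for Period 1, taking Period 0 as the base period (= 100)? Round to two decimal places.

Laspeyres component (base-period weights):
ΣP(Period 1)Q(Period 0) = 4×11 + 11×57 + 10×86 + 9×132 = 44 + 627 + 860 + 1188 = 2719
ΣP(Period 0)Q(Period 0) = 4×11 + 12×57 + 8×86 + 6×132 = 44 + 684 + 688 + 792 = 2208
L = 2719 / 2208 × 100 = 123.1431
Paasche component (current-period weights):
ΣP(Period 1)Q(Period 1) = 4×9 + 11×62 + 10×103 + 9×138 = 36 + 682 + 1030 + 1242 = 2990
ΣP(Period 0)Q(Period 1) = 4×9 + 12×62 + 8×103 + 6×138 = 36 + 744 + 824 + 828 = 2432
P = 2990 / 2432 × 100 = 122.9441
Fisher = √(L × P) = √(123.1431 × 122.9441) = 123.0436

123.04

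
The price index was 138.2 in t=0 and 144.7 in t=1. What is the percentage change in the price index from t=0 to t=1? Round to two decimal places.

Change = (144.7 − 138.2) / 138.2 × 100
       = 6.5 / 138.2 × 100 = 4.7033%

4.70%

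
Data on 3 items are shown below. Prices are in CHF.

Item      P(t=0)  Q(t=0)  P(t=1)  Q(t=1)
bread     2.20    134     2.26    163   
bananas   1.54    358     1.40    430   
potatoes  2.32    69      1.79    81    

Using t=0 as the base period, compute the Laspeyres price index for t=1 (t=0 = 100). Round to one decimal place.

Laspeyres price index uses base-period quantities as weights.
ΣP(t=1)·Q(t=0) = 2.26×134 + 1.40×358 + 1.79×69 = 302.84 + 501.2 + 123.51 = 927.55
ΣP(t=0)·Q(t=0) = 2.20×134 + 1.54×358 + 2.32×69 = 294.8 + 551.32 + 160.08 = 1006.2
Index = 927.55 / 1006.2 × 100 = 92.1835

92.2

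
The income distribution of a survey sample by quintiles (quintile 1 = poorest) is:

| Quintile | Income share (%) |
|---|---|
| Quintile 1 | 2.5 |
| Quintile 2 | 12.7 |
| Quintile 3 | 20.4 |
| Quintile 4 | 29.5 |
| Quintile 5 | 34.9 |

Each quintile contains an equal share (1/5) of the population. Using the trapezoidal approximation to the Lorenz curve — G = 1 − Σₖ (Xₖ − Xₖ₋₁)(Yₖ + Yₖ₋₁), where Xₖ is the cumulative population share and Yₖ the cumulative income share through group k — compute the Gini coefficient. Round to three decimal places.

0.326

Cumulative income shares Yₖ: 0.0250, 0.1520, 0.3560, 0.6510, 1.0000
Σ (Xₖ−Xₖ₋₁)(Yₖ+Yₖ₋₁) = (1/5)(0.0250+0.0000) + (1/5)(0.1520+0.0250) + (1/5)(0.3560+0.1520) + (1/5)(0.6510+0.3560) + (1/5)(1.0000+0.6510)
  = 0.0050 + 0.0354 + 0.1016 + 0.2014 + 0.3302 = 0.6736
G = 1 − 0.6736 = 0.3264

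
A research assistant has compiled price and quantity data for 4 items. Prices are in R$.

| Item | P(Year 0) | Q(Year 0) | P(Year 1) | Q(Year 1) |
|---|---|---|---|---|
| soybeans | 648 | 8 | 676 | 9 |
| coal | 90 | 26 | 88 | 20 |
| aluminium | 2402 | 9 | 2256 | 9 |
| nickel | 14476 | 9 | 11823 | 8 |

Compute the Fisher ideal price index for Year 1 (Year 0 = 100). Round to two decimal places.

84.46

Laspeyres component (base-period weights):
ΣP(Year 1)Q(Year 0) = 676×8 + 88×26 + 2256×9 + 11823×9 = 5408 + 2288 + 20304 + 106407 = 134407
ΣP(Year 0)Q(Year 0) = 648×8 + 90×26 + 2402×9 + 14476×9 = 5184 + 2340 + 21618 + 130284 = 159426
L = 134407 / 159426 × 100 = 84.3068
Paasche component (current-period weights):
ΣP(Year 1)Q(Year 1) = 676×9 + 88×20 + 2256×9 + 11823×8 = 6084 + 1760 + 20304 + 94584 = 122732
ΣP(Year 0)Q(Year 1) = 648×9 + 90×20 + 2402×9 + 14476×8 = 5832 + 1800 + 21618 + 115808 = 145058
P = 122732 / 145058 × 100 = 84.6089
Fisher = √(L × P) = √(84.3068 × 84.6089) = 84.4577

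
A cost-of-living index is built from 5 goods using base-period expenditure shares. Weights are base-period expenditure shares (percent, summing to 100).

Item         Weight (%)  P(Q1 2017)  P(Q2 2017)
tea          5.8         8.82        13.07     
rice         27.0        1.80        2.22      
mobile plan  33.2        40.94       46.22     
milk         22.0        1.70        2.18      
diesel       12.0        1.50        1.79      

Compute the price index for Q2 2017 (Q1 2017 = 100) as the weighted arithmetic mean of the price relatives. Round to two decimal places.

121.91

tea: 5.8 × (13.07/8.82) = 5.8 × 1.481859 = 8.5948
rice: 27.0 × (2.22/1.80) = 27.0 × 1.233333 = 33.3000
mobile plan: 33.2 × (46.22/40.94) = 33.2 × 1.128969 = 37.4818
milk: 22.0 × (2.18/1.70) = 22.0 × 1.282353 = 28.2118
diesel: 12.0 × (1.79/1.50) = 12.0 × 1.193333 = 14.3200
Index = Σ wᵢ·(p₁ᵢ/p₀ᵢ) = 8.5948 + 33.3000 + 37.4818 + 28.2118 + 14.3200 = 121.9083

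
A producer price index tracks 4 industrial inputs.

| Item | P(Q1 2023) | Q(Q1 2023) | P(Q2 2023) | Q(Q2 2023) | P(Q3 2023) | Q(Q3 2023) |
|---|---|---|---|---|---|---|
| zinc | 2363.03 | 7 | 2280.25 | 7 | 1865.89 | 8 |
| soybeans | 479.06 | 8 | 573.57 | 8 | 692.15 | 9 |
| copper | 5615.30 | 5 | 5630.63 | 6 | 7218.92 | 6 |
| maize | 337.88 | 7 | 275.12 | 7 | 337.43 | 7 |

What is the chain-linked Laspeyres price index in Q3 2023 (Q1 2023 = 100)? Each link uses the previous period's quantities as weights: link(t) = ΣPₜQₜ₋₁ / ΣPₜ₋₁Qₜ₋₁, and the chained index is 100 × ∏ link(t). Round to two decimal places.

113.83

Link Q1 2023→Q2 2023:
ΣP(Q2 2023)Q(Q1 2023) = 2280.25×7 + 573.57×8 + 5630.63×5 + 275.12×7 = 15961.75 + 4588.56 + 28153.15 + 1925.84 = 50629.3
ΣP(Q1 2023)Q(Q1 2023) = 2363.03×7 + 479.06×8 + 5615.30×5 + 337.88×7 = 16541.21 + 3832.48 + 28076.5 + 2365.16 = 50815.35
link = 50629.3/50815.35 = 0.996339
Link Q2 2023→Q3 2023:
ΣP(Q3 2023)Q(Q2 2023) = 1865.89×7 + 692.15×8 + 7218.92×6 + 337.43×7 = 13061.23 + 5537.2 + 43313.52 + 2362.01 = 64273.96
ΣP(Q2 2023)Q(Q2 2023) = 2280.25×7 + 573.57×8 + 5630.63×6 + 275.12×7 = 15961.75 + 4588.56 + 33783.78 + 1925.84 = 56259.93
link = 64273.96/56259.93 = 1.142446
Chained index = 100 × 0.996339 × 1.142446 = 113.8264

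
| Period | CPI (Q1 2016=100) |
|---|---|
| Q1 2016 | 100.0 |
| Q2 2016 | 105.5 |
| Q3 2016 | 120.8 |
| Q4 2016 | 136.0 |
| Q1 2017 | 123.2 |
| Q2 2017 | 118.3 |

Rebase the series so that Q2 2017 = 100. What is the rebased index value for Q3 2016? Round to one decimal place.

Rebased(Q3 2016) = 120.8 / 118.3 × 100 = 102.1133

102.1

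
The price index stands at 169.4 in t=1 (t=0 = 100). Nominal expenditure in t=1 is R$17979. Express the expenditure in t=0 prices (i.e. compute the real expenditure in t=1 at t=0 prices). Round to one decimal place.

10613.3

Real = Nominal ÷ (Index/100) = 17979 ÷ (169.4/100)
     = 17979 ÷ 1.694 = 10613.3412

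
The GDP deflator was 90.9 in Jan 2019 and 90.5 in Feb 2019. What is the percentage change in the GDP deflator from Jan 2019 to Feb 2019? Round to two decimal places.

Change = (90.5 − 90.9) / 90.9 × 100
       = -0.4 / 90.9 × 100 = -0.4400%

-0.44%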